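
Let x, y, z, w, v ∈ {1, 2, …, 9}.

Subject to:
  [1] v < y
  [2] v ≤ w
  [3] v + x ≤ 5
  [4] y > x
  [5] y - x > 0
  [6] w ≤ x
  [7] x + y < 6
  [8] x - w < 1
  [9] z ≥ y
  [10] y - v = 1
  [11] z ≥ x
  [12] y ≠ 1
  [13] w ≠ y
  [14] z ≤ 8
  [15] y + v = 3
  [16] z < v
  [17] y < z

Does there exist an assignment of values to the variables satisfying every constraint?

Unsatisfiable

Constraints 2, 5, 6, 16, and 17 give v ≤ w, w ≤ x, x < y, y < z, z < v. Chaining: v ≤ w ≤ x < y < z < v, which forces v < v — impossible.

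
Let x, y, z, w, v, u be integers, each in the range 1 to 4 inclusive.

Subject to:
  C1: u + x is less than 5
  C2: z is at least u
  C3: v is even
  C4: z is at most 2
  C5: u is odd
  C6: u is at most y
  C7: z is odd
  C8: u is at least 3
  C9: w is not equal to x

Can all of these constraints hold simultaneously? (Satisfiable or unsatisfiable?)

From constraints 2 and 8: z ≥ u and u ≥ 3, so z ≥ 3. From constraint 4: z ≤ 2. But 2 < 3, so no value of z works.

Unsatisfiable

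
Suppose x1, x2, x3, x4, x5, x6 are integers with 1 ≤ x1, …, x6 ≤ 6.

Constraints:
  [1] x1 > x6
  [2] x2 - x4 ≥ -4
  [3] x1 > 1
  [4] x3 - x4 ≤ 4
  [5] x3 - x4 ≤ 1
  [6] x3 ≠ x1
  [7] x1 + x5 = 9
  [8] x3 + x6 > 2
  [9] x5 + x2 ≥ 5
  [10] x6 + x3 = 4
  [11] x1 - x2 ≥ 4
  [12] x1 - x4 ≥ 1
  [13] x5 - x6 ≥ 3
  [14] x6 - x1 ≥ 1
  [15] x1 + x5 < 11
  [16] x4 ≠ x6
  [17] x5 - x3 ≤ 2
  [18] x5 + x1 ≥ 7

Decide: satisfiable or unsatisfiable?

Unsatisfiable

Constraints 2, 5, 11, 13, 14, and 17 give x4 − x3 ≥ -1, x3 − x5 ≥ -2, x5 − x6 ≥ 3, x6 − x1 ≥ 1, x1 − x2 ≥ 4, x2 − x4 ≥ -4.
Adding all 6 inequalities: the left sides telescope to 0, and the right sides sum to (-1) + (-2) + 3 + 1 + 4 + (-4) = 1. So 0 ≥ 1, which is false.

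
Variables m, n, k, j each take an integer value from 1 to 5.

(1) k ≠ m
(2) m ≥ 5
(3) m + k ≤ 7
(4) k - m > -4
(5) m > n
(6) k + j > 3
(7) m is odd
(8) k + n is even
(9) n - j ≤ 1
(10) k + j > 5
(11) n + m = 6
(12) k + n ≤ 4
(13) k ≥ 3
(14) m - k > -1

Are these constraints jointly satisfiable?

From constraint 2: m ≥ 5. From constraint 13: k ≥ 3. Hence m + k ≥ 8. But constraint 3 requires m + k ≤ 7, and 7 < 8. Contradiction.

Unsatisfiable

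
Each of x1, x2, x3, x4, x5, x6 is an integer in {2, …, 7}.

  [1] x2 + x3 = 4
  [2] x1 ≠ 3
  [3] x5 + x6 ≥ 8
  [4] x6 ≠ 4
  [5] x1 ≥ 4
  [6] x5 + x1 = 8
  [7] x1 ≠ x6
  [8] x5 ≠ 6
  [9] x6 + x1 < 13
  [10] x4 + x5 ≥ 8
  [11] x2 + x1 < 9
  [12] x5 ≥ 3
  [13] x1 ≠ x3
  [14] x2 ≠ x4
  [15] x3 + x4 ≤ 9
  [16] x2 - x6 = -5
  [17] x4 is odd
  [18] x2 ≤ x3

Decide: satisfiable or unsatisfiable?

Try x1 = 4, x2 = 2, x3 = 2, x4 = 7, x5 = 4, x6 = 7.
Check constraint 1: x2 + x3 = 4; constraint 3: x5 + x6 = 11; constraint 6: x5 + x1 = 8. The remaining constraints are straightforward to verify.

Satisfiable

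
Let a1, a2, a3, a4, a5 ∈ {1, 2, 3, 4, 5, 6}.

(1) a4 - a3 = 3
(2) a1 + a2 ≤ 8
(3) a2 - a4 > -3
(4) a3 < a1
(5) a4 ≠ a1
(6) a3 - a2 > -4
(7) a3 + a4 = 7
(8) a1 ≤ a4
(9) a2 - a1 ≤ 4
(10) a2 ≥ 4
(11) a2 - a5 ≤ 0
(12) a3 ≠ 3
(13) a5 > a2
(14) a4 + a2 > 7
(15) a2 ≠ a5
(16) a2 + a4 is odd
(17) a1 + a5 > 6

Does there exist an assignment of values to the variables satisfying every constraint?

Setting (a1, a2, a3, a4, a5) = (3, 4, 2, 5, 5) satisfies everything: constraint 1: a4 - a3 = 3; constraint 2: a1 + a2 = 7, and the others follow.

Satisfiable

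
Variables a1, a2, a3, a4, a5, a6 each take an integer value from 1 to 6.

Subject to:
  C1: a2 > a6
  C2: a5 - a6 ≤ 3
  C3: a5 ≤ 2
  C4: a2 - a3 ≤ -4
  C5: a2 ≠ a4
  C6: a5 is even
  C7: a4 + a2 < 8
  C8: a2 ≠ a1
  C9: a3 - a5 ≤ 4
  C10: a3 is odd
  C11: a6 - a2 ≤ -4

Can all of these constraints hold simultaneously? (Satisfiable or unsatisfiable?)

Constraints 2, 4, 9, and 11 give a2 − a6 ≥ 4, a6 − a5 ≥ -3, a5 − a3 ≥ -4, a3 − a2 ≥ 4.
Adding all 4 inequalities: the left sides telescope to 0, and the right sides sum to 4 + (-3) + (-4) + 4 = 1. So 0 ≥ 1, which is false.

Unsatisfiable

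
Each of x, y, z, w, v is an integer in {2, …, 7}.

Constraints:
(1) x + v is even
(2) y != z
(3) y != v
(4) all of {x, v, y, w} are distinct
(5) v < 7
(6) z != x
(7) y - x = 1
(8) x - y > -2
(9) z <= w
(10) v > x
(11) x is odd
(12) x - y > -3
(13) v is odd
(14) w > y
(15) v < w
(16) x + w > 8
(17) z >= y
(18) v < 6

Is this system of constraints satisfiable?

One satisfying assignment is x = 3, y = 4, z = 6, w = 6, v = 5.
For the less obvious constraints — constraint 7: y - x = 1; constraint 8: x - y = -1; constraint 12: x - y = -1 — and the others hold by inspection.

Satisfiable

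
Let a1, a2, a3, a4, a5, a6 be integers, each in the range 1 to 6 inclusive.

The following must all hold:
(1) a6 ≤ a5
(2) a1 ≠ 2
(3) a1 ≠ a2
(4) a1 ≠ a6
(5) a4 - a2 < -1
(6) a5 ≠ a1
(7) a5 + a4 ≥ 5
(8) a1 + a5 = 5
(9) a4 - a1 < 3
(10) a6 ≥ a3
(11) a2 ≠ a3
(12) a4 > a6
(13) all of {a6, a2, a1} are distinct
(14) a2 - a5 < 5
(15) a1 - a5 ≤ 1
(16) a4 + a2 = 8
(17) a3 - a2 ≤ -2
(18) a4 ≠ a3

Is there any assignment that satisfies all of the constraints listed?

The assignment a1 = 3, a2 = 5, a3 = 1, a4 = 3, a5 = 2, a6 = 1 works:
  constraint 5 holds since a4 - a2 = -2.
  constraint 7 holds since a5 + a4 = 5.
  constraint 8 holds since a1 + a5 = 5.
The rest check out directly.

Satisfiable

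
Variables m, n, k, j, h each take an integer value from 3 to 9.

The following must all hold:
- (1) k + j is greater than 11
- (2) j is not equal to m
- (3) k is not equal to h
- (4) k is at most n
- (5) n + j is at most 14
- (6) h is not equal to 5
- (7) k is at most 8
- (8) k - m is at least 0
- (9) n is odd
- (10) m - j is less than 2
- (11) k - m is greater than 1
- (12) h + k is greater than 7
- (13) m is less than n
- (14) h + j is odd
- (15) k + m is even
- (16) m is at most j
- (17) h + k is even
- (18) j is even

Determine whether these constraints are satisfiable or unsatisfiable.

Try m = 5, n = 7, k = 7, j = 6, h = 3.
Check constraint 1: k + j = 13; constraint 5: n + j = 13. The remaining constraints are straightforward to verify.

Satisfiable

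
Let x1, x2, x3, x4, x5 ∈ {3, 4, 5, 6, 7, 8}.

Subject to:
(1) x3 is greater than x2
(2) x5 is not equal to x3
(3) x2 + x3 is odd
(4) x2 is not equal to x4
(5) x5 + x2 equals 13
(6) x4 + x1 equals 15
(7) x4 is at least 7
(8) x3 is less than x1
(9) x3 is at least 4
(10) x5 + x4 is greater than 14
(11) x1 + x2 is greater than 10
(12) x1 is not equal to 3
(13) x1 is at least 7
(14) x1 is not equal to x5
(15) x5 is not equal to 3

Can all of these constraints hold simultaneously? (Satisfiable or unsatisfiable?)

The assignment x1 = 7, x2 = 5, x3 = 6, x4 = 8, x5 = 8 works:
  constraint 5 holds since x5 + x2 = 13.
  constraint 6 holds since x4 + x1 = 15.
The rest check out directly.

Satisfiable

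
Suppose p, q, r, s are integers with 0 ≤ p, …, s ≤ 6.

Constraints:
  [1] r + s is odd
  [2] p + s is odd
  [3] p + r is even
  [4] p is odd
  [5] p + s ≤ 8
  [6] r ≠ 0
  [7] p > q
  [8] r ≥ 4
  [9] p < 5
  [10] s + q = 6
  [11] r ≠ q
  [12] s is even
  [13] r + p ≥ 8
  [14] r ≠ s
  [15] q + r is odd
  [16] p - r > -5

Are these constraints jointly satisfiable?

Satisfiable

The assignment p = 3, q = 2, r = 5, s = 4 works:
  constraint 5 holds since p + s = 7.
  constraint 10 holds since s + q = 6.
The rest check out directly.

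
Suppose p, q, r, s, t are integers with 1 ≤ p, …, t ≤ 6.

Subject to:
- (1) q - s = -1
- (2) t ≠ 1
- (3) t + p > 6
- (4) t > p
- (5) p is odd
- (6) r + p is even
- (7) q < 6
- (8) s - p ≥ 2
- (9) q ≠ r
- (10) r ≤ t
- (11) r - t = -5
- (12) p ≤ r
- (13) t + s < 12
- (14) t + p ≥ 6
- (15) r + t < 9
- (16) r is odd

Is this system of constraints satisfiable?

Take p = 1, q = 2, r = 1, s = 3, t = 6. Then constraint 1: q - s = -1; constraint 3: t + p = 7, and every other listed constraint is also met.

Satisfiable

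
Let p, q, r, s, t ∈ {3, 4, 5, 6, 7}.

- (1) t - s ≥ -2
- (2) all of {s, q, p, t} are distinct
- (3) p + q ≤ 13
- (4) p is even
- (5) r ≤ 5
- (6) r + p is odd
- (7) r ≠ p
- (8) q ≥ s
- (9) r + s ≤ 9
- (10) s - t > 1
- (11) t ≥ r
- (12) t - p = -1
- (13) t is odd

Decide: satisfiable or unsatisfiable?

Try p = 4, q = 7, r = 3, s = 5, t = 3.
Check constraint 1: t - s = -2; constraint 3: p + q = 11. The remaining constraints are straightforward to verify.

Satisfiable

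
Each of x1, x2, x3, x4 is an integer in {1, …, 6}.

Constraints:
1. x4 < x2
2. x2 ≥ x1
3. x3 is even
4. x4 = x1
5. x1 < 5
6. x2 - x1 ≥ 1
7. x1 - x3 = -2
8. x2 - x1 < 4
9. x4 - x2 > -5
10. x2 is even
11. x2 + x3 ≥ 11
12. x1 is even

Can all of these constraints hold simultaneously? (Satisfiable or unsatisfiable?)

Setting (x1, x2, x3, x4) = (4, 6, 6, 4) satisfies everything: constraint 6: x2 - x1 = 2; constraint 7: x1 - x3 = -2, and the others follow.

Satisfiable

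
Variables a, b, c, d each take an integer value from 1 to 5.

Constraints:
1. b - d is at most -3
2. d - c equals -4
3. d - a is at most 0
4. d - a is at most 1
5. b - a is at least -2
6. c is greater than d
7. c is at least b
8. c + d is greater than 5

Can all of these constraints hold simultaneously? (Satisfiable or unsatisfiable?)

Constraints 1, 3, and 5 give a − d ≥ 0, d − b ≥ 3, b − a ≥ -2.
Adding all 3 inequalities: the left sides telescope to 0, and the right sides sum to 0 + 3 + (-2) = 1. So 0 ≥ 1, which is false.

Unsatisfiable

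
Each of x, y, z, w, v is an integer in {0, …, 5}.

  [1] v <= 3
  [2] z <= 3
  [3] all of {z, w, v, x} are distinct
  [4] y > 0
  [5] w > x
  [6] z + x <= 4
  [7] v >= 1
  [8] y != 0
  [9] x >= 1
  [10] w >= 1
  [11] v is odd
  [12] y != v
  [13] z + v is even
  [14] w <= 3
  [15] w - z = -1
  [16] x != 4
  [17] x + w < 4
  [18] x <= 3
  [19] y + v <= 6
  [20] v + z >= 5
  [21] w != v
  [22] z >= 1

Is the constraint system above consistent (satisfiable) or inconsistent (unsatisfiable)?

Constraints 1, 2, 7, 9, 10, 14, 18, and 22 confine each of z, w, v, x to the 3 values {1, …, 3}.
Constraint 3 requires all 4 of them to be distinct, but only 3 values are available — impossible by the pigeonhole principle.

Unsatisfiable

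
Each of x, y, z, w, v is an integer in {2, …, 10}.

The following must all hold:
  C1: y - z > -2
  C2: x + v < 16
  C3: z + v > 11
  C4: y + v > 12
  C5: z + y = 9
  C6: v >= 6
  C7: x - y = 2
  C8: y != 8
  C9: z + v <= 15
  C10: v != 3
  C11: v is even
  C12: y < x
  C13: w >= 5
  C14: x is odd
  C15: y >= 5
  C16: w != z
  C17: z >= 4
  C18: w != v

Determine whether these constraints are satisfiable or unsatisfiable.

One satisfying assignment is x = 7, y = 5, z = 4, w = 6, v = 8.
For the less obvious constraints — constraint 1: y - z = 1; constraint 2: x + v = 15 — and the others hold by inspection.

Satisfiable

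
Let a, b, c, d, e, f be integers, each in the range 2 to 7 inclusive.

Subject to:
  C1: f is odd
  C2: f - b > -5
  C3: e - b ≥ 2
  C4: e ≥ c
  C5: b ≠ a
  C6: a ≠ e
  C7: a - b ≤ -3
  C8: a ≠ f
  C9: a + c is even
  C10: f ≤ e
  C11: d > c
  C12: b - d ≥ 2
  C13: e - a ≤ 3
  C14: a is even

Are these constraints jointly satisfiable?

Unsatisfiable

Constraints 3, 7, and 13 give b − a ≥ 3, a − e ≥ -3, e − b ≥ 2.
Adding all 3 inequalities: the left sides telescope to 0, and the right sides sum to 3 + (-3) + 2 = 2. So 0 ≥ 2, which is false.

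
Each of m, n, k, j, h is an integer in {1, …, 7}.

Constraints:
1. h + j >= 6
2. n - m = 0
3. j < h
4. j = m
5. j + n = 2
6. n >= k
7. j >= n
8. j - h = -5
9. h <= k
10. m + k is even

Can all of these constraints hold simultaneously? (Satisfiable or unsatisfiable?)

Unsatisfiable

Constraints 3, 6, 7, and 9 give k ≤ n, n ≤ j, j < h, h ≤ k. Chaining: k ≤ n ≤ j < h ≤ k, which forces k < k — impossible.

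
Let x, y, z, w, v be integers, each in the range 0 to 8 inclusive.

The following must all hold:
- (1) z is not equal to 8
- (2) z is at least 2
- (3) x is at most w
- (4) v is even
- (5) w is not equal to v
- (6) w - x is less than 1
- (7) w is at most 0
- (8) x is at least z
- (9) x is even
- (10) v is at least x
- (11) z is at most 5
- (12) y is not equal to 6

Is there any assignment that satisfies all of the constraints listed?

Unsatisfiable

From constraints 2 and 8: x ≥ z and z ≥ 2, so x ≥ 2. From constraints 3 and 7: x ≤ w and w ≤ 0, so x ≤ 0. But 0 < 2, so no value of x works.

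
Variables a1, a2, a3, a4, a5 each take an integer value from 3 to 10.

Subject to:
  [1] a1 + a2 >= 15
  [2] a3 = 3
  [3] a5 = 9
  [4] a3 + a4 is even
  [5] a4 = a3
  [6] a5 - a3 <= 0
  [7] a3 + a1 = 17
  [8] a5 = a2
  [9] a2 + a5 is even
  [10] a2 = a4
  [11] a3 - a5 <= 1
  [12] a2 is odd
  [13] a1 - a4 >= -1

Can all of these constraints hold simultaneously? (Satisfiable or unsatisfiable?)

Unsatisfiable

Constraint 3 fixes a5 = 9 and constraint 2 fixes a3 = 3. Constraints 5, 8, and 10 give a5 = a2 = a4 = a3, so a5 = a3. But 9 ≠ 3 — contradiction.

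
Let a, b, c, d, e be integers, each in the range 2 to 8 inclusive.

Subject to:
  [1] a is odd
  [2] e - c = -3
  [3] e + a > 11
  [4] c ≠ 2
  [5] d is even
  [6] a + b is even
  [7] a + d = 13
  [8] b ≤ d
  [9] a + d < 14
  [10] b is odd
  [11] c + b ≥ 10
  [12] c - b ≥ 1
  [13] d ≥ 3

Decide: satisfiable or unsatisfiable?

Take a = 7, b = 5, c = 8, d = 6, e = 5. Then constraint 2: e - c = -3; constraint 3: e + a = 12; constraint 7: a + d = 13, and every other listed constraint is also met.

Satisfiable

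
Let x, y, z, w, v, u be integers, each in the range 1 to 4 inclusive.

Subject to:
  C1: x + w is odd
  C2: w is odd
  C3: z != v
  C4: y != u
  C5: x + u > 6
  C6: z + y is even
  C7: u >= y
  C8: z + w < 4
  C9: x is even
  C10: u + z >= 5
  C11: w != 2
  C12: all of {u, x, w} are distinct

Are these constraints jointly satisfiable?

One satisfying assignment is x = 4, y = 2, z = 2, w = 1, v = 3, u = 3.
For the less obvious constraints — constraint 5: x + u = 7; constraint 8: z + w = 3 — and the others hold by inspection.

Satisfiable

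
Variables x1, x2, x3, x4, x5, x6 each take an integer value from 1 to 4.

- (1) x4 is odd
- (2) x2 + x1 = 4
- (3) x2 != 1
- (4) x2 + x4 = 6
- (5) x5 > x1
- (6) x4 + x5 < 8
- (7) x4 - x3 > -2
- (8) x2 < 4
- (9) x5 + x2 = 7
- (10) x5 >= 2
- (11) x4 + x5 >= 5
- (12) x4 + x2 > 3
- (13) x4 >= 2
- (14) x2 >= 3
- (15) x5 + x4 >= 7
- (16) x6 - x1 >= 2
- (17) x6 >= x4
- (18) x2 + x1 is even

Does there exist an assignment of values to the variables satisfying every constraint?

One satisfying assignment is x1 = 1, x2 = 3, x3 = 4, x4 = 3, x5 = 4, x6 = 3.
For the less obvious constraints — constraint 2: x2 + x1 = 4; constraint 4: x2 + x4 = 6 — and the others hold by inspection.

Satisfiable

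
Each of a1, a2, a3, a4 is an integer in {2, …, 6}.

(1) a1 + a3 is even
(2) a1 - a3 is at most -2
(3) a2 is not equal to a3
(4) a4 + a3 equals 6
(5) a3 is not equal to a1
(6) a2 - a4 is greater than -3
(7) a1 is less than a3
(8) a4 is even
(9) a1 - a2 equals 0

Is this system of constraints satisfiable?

Satisfiable

Take a1 = 2, a2 = 2, a3 = 4, a4 = 2. Then constraint 2: a1 - a3 = -2; constraint 4: a4 + a3 = 6; constraint 6: a2 - a4 = 0, and every other listed constraint is also met.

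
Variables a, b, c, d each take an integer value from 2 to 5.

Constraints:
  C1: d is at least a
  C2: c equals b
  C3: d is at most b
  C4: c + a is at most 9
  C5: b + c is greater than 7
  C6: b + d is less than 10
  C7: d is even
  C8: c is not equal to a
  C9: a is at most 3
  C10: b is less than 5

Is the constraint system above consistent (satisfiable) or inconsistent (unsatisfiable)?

Satisfiable

The assignment a = 2, b = 4, c = 4, d = 4 works:
  constraint 4 holds since c + a = 6.
  constraint 5 holds since b + c = 8.
The rest check out directly.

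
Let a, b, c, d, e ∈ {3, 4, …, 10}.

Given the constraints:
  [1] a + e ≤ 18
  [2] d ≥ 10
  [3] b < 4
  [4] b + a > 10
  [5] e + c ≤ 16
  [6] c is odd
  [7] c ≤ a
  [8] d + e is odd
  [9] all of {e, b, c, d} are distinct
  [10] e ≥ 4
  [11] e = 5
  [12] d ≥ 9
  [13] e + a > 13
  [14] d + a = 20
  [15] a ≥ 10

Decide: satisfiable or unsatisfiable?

Satisfiable

Try a = 10, b = 3, c = 9, d = 10, e = 5.
Check constraint 1: a + e = 15; constraint 4: b + a = 13. The remaining constraints are straightforward to verify.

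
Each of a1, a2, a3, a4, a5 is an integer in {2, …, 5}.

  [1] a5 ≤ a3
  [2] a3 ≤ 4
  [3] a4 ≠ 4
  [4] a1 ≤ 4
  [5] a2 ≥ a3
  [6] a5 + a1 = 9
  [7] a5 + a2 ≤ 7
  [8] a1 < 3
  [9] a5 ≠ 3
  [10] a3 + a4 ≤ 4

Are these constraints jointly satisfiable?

From constraints 1 and 2: a5 ≤ a3 ≤ 4. From constraint 4: a1 ≤ 4. Hence a5 + a1 ≤ 8. But constraint 6 requires a5 + a1 = 9, and 9 > 8. Contradiction.

Unsatisfiable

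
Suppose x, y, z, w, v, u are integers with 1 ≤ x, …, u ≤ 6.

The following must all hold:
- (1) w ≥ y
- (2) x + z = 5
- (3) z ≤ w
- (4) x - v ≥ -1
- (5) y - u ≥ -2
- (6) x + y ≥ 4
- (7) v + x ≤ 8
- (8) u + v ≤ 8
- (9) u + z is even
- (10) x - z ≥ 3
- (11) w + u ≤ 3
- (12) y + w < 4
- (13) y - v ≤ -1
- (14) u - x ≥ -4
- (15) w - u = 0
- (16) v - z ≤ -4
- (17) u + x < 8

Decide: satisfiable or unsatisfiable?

Constraints 5, 10, 13, 14, and 16 give u − x ≥ -4, x − z ≥ 3, z − v ≥ 4, v − y ≥ 1, y − u ≥ -2.
Adding all 5 inequalities: the left sides telescope to 0, and the right sides sum to (-4) + 3 + 4 + 1 + (-2) = 2. So 0 ≥ 2, which is false.

Unsatisfiable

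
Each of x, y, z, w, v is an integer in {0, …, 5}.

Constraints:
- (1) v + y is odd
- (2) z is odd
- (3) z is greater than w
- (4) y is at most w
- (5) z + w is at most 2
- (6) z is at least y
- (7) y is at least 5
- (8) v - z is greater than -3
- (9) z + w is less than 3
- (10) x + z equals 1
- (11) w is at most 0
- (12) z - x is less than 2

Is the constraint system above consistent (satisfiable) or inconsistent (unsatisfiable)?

Unsatisfiable

From constraints 4 and 7: w ≥ y and y ≥ 5, so w ≥ 5. From constraint 11: w ≤ 0. But 0 < 5, so no value of w works.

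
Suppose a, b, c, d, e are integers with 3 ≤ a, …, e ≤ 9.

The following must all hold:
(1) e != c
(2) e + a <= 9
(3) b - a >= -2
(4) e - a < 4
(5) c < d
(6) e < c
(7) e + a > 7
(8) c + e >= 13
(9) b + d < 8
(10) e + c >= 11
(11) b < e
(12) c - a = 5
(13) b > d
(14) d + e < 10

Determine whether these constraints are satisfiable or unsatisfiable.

Unsatisfiable

Constraints 5, 6, 11, and 13 give b < e, e < c, c < d, d < b. Chaining: b < e < c < d < b, which forces b < b — impossible.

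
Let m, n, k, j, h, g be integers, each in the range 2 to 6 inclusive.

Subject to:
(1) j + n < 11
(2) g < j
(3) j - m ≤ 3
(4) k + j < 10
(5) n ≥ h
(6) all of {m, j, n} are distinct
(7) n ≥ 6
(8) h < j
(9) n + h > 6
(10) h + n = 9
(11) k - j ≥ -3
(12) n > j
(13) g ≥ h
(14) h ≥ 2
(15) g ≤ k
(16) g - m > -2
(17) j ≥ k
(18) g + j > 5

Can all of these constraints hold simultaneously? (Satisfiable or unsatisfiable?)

Satisfiable

Setting (m, n, k, j, h, g) = (3, 6, 4, 4, 3, 3) satisfies everything: constraint 1: j + n = 10; constraint 3: j - m = 1, and the others follow.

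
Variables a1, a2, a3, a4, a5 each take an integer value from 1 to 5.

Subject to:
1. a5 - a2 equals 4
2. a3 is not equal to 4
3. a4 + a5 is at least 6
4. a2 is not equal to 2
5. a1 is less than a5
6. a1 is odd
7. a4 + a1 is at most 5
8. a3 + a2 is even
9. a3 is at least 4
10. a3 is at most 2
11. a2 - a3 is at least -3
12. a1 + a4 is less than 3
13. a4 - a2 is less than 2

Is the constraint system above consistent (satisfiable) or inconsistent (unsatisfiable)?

Unsatisfiable

From constraint 9: a3 ≥ 4. From constraint 10: a3 ≤ 2. But 2 < 4, so no value of a3 works.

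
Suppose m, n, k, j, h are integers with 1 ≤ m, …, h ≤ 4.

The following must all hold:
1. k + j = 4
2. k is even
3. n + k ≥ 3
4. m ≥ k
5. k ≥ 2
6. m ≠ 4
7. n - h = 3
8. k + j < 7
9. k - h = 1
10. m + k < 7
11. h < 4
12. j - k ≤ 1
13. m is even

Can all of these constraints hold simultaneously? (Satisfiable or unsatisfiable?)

Satisfiable

Take m = 2, n = 4, k = 2, j = 2, h = 1. Then constraint 1: k + j = 4; constraint 3: n + k = 6; constraint 7: n - h = 3, and every other listed constraint is also met.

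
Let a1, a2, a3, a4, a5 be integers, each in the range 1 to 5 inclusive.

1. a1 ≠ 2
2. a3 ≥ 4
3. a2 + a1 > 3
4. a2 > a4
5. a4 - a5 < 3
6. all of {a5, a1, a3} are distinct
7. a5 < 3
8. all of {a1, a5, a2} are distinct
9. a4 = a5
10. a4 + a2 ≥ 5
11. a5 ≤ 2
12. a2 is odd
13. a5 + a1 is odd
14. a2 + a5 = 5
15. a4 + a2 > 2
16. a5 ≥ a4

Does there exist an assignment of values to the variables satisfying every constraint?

Satisfiable

Setting (a1, a2, a3, a4, a5) = (1, 3, 5, 2, 2) satisfies everything: constraint 3: a2 + a1 = 4; constraint 5: a4 - a5 = 0, and the others follow.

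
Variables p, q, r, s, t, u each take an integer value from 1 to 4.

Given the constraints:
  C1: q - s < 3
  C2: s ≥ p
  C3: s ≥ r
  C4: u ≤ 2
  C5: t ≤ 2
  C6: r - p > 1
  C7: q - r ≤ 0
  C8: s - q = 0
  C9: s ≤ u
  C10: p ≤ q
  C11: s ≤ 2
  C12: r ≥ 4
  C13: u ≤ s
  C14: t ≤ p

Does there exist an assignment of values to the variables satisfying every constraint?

From constraints 3 and 12: s ≥ r and r ≥ 4, so s ≥ 4. From constraint 11: s ≤ 2. But 2 < 4, so no value of s works.

Unsatisfiable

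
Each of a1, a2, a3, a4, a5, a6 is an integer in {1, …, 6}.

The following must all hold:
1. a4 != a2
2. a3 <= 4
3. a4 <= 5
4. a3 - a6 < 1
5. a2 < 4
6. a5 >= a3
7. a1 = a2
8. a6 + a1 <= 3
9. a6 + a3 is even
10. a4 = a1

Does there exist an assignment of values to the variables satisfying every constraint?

Unsatisfiable

From constraints 7 and 10, a4 = a1 = a2, so a4 = a2. But constraint 1 says a4 ≠ a2. Contradiction.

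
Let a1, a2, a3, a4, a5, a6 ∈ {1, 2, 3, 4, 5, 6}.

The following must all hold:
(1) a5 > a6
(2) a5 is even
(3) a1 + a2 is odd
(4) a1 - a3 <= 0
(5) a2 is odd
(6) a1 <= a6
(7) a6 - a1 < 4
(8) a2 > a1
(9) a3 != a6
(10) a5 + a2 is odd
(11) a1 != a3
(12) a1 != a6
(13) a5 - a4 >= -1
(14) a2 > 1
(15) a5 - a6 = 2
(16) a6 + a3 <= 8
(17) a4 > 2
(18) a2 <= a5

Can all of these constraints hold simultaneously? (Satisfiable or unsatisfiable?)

Satisfiable

Try a1 = 2, a2 = 5, a3 = 3, a4 = 4, a5 = 6, a6 = 4.
Check constraint 4: a1 - a3 = -1; constraint 7: a6 - a1 = 2; constraint 13: a5 - a4 = 2. The remaining constraints are straightforward to verify.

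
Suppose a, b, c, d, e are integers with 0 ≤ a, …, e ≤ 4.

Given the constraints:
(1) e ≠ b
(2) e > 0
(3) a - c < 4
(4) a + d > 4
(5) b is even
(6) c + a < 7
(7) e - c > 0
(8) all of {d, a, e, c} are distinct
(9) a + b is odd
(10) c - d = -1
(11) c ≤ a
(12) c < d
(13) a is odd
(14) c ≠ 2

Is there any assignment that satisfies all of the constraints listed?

Setting (a, b, c, d, e) = (3, 2, 1, 2, 4) satisfies everything: constraint 3: a - c = 2; constraint 4: a + d = 5, and the others follow.

Satisfiable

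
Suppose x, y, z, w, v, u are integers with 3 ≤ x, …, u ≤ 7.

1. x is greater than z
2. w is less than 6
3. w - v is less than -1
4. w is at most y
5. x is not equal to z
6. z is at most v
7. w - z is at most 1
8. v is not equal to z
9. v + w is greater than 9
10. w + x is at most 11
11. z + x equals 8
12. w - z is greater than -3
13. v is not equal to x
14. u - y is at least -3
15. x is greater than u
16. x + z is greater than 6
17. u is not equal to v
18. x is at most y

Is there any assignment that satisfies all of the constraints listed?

Satisfiable

One satisfying assignment is x = 5, y = 7, z = 3, w = 3, v = 7, u = 4.
For the less obvious constraints — constraint 3: w - v = -4; constraint 7: w - z = 0; constraint 9: v + w = 10 — and the others hold by inspection.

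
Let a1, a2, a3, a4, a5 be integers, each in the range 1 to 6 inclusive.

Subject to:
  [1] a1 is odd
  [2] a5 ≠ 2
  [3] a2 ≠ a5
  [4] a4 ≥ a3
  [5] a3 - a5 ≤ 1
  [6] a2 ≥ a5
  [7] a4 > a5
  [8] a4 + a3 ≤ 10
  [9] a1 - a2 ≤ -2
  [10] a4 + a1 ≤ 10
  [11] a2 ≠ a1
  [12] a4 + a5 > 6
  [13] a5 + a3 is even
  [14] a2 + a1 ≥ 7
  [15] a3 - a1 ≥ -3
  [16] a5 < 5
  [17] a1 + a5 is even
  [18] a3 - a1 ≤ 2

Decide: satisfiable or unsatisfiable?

Satisfiable

One satisfying assignment is a1 = 3, a2 = 6, a3 = 3, a4 = 6, a5 = 3.
For the less obvious constraints — constraint 5: a3 - a5 = 0; constraint 8: a4 + a3 = 9; constraint 9: a1 - a2 = -3 — and the others hold by inspection.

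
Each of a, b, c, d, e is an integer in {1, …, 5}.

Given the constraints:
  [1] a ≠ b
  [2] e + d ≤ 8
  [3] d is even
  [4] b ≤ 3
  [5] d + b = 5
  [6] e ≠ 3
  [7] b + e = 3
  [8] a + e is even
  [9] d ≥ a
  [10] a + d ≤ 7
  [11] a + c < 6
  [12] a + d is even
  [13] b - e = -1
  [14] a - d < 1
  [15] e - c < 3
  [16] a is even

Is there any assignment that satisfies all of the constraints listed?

The assignment a = 2, b = 1, c = 1, d = 4, e = 2 works:
  constraint 2 holds since e + d = 6.
  constraint 5 holds since d + b = 5.
  constraint 7 holds since b + e = 3.
The rest check out directly.

Satisfiable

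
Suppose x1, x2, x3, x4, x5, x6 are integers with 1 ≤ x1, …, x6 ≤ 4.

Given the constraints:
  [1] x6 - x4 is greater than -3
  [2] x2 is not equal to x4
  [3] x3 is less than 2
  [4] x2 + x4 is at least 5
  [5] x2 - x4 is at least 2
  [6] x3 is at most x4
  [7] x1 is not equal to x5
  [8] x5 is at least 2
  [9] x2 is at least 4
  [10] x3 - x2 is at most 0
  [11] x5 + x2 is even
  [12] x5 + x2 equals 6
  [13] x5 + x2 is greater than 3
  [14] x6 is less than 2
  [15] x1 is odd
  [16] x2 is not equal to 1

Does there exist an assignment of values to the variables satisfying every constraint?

Try x1 = 3, x2 = 4, x3 = 1, x4 = 2, x5 = 2, x6 = 1.
Check constraint 1: x6 - x4 = -1; constraint 4: x2 + x4 = 6. The remaining constraints are straightforward to verify.

Satisfiable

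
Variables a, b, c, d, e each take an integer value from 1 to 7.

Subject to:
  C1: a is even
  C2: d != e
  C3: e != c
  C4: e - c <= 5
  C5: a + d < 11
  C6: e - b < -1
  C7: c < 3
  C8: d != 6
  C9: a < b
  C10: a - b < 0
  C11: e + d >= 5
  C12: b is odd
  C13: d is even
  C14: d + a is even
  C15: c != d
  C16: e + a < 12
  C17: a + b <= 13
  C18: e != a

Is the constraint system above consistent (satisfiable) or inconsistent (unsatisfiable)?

Satisfiable

The assignment a = 6, b = 7, c = 1, d = 2, e = 5 works:
  constraint 4 holds since e - c = 4.
  constraint 5 holds since a + d = 8.
  constraint 6 holds since e - b = -2.
The rest check out directly.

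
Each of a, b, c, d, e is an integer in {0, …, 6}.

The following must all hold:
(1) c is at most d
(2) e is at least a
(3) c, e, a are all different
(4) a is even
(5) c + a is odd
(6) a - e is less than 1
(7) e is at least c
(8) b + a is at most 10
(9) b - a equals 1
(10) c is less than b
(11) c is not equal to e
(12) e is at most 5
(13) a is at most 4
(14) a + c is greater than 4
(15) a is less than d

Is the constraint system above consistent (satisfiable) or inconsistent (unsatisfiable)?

Satisfiable

One satisfying assignment is a = 4, b = 5, c = 1, d = 6, e = 5.
For the less obvious constraints — constraint 6: a - e = -1; constraint 8: b + a = 9; constraint 9: b - a = 1 — and the others hold by inspection.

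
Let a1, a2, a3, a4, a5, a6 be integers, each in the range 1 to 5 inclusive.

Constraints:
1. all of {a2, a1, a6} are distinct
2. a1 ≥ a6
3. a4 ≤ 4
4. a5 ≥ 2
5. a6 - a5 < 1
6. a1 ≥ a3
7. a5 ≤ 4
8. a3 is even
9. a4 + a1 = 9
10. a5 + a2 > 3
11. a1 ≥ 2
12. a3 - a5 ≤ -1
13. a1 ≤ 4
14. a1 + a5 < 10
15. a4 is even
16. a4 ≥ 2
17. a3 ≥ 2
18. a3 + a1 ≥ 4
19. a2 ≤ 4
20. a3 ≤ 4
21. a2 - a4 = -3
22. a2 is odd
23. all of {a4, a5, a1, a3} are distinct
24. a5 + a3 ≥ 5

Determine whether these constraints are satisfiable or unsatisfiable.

Constraints 3, 4, 7, 11, 13, 16, 17, and 20 confine each of a4, a5, a1, a3 to the 3 values {2, …, 4}.
Constraint 23 requires all 4 of them to be distinct, but only 3 values are available — impossible by the pigeonhole principle.

Unsatisfiable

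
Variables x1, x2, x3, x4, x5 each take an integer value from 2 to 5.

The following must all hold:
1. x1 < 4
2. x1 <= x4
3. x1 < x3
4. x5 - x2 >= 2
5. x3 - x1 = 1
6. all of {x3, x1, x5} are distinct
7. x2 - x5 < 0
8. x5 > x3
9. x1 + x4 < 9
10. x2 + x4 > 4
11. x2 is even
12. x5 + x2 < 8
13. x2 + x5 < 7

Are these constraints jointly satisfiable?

Satisfiable

The assignment x1 = 2, x2 = 2, x3 = 3, x4 = 5, x5 = 4 works:
  constraint 4 holds since x5 - x2 = 2.
  constraint 5 holds since x3 - x1 = 1.
  constraint 7 holds since x2 - x5 = -2.
The rest check out directly.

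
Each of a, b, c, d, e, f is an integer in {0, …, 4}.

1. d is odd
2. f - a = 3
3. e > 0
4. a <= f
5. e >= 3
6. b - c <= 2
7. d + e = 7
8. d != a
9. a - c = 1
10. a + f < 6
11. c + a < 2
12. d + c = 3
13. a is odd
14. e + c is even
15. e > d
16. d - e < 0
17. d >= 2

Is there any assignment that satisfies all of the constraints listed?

Satisfiable

Try a = 1, b = 2, c = 0, d = 3, e = 4, f = 4.
Check constraint 2: f - a = 3; constraint 6: b - c = 2; constraint 7: d + e = 7. The remaining constraints are straightforward to verify.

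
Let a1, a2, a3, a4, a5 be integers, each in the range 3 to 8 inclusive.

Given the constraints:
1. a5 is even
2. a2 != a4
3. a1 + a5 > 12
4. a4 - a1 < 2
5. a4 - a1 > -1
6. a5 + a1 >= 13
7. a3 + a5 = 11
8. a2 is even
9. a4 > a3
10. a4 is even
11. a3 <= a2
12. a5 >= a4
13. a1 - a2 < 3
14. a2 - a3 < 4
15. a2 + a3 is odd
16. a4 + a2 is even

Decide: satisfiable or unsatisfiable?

Satisfiable

One satisfying assignment is a1 = 7, a2 = 6, a3 = 3, a4 = 8, a5 = 8.
For the less obvious constraints — constraint 3: a1 + a5 = 15; constraint 4: a4 - a1 = 1 — and the others hold by inspection.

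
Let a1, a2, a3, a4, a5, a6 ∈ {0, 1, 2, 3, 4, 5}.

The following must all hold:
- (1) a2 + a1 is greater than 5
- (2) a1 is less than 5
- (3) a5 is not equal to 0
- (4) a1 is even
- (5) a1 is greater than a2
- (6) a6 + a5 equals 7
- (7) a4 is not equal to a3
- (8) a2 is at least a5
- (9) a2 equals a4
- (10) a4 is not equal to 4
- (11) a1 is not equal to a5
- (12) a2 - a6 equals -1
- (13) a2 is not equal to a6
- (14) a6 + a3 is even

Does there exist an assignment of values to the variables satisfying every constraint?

The assignment a1 = 4, a2 = 3, a3 = 0, a4 = 3, a5 = 3, a6 = 4 works:
  constraint 1 holds since a2 + a1 = 7.
  constraint 6 holds since a6 + a5 = 7.
The rest check out directly.

Satisfiable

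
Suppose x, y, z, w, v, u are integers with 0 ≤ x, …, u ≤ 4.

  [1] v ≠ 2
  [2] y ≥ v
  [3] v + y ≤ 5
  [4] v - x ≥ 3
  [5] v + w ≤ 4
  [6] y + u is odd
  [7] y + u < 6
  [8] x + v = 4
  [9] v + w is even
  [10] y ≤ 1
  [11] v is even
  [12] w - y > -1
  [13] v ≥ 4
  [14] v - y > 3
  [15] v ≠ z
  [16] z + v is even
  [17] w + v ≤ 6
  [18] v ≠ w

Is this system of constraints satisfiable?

Unsatisfiable

From constraint 13: v ≥ 4. From constraints 2 and 10: v ≤ y and y ≤ 1, so v ≤ 1. But 1 < 4, so no value of v works.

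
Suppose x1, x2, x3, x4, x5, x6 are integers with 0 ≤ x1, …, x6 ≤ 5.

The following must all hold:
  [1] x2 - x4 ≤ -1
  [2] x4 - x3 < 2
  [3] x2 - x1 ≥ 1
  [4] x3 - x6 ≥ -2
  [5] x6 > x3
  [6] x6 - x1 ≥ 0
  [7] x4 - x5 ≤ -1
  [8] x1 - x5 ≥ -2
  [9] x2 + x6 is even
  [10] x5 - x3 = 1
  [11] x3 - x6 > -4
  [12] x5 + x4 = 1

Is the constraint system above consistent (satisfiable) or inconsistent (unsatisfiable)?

Unsatisfiable

Constraints 1, 3, 7, and 8 give x5 − x4 ≥ 1, x4 − x2 ≥ 1, x2 − x1 ≥ 1, x1 − x5 ≥ -2.
Adding all 4 inequalities: the left sides telescope to 0, and the right sides sum to 1 + 1 + 1 + (-2) = 1. So 0 ≥ 1, which is false.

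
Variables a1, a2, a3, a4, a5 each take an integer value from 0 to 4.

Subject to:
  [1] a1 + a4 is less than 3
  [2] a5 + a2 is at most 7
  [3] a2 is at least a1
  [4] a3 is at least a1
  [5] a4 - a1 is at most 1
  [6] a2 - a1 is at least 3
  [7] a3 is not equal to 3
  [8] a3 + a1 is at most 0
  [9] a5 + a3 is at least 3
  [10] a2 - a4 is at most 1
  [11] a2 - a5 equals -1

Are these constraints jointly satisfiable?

Constraints 5, 6, and 10 give a2 − a1 ≥ 3, a1 − a4 ≥ -1, a4 − a2 ≥ -1.
Adding all 3 inequalities: the left sides telescope to 0, and the right sides sum to 3 + (-1) + (-1) = 1. So 0 ≥ 1, which is false.

Unsatisfiable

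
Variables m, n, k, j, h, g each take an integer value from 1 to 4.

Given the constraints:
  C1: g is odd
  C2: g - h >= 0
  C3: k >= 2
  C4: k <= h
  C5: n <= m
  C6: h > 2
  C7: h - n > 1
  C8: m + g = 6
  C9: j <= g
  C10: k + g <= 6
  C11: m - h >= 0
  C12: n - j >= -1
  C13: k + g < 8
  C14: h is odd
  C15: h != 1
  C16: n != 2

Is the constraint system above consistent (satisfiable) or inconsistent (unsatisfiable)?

Satisfiable

Take m = 3, n = 1, k = 3, j = 2, h = 3, g = 3. Then constraint 2: g - h = 0; constraint 7: h - n = 2; constraint 8: m + g = 6, and every other listed constraint is also met.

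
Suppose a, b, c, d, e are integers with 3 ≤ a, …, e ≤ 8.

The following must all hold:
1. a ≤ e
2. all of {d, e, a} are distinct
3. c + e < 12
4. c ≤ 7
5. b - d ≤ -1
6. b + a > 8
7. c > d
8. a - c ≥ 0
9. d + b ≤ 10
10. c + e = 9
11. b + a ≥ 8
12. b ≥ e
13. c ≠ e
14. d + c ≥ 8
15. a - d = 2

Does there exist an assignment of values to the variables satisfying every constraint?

Constraints 1, 5, 7, 8, and 12 give b < d, d < c, c ≤ a, a ≤ e, e ≤ b. Chaining: b < d < c ≤ a ≤ e ≤ b, which forces b < b — impossible.

Unsatisfiable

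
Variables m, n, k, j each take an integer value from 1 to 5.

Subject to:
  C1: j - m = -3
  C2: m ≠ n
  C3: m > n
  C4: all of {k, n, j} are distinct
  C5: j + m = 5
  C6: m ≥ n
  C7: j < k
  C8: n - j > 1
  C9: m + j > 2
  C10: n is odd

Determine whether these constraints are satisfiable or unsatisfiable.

Satisfiable

The assignment m = 4, n = 3, k = 4, j = 1 works:
  constraint 1 holds since j - m = -3.
  constraint 5 holds since j + m = 5.
The rest check out directly.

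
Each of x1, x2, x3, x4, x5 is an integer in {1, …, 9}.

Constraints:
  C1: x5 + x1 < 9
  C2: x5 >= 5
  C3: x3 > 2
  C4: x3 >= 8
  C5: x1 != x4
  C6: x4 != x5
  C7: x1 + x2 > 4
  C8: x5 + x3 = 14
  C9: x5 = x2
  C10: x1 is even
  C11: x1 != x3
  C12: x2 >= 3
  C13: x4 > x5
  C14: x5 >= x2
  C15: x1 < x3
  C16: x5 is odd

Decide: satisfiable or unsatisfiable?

The assignment x1 = 2, x2 = 5, x3 = 9, x4 = 6, x5 = 5 works:
  constraint 1 holds since x5 + x1 = 7.
  constraint 7 holds since x1 + x2 = 7.
The rest check out directly.

Satisfiable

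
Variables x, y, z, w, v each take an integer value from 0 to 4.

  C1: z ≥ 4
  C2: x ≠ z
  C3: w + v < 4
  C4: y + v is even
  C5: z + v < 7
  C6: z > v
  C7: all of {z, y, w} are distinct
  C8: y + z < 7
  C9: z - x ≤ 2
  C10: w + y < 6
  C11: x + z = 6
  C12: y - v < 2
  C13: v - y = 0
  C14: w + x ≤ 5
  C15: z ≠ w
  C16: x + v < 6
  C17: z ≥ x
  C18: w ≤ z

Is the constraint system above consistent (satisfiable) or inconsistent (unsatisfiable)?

The assignment x = 2, y = 2, z = 4, w = 1, v = 2 works:
  constraint 3 holds since w + v = 3.
  constraint 5 holds since z + v = 6.
  constraint 8 holds since y + z = 6.
The rest check out directly.

Satisfiable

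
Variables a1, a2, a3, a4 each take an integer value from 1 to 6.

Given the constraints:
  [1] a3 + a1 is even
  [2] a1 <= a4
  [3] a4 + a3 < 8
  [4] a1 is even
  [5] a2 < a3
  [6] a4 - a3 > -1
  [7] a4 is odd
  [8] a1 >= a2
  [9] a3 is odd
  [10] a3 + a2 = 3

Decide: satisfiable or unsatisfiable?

Unsatisfiable

Constraint 9 makes a3 odd and constraint 4 makes a1 even, so a3 + a1 must be odd. Constraint 1 says a3 + a1 is even — contradiction.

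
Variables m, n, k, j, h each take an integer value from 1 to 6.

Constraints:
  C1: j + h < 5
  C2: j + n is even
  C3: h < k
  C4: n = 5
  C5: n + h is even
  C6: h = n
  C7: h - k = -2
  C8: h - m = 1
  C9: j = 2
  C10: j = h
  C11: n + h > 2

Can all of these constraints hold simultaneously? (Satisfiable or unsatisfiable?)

Unsatisfiable

Constraint 9 fixes j = 2 and constraint 4 fixes n = 5. Constraints 6 and 10 give j = h = n, so j = n. But 2 ≠ 5 — contradiction.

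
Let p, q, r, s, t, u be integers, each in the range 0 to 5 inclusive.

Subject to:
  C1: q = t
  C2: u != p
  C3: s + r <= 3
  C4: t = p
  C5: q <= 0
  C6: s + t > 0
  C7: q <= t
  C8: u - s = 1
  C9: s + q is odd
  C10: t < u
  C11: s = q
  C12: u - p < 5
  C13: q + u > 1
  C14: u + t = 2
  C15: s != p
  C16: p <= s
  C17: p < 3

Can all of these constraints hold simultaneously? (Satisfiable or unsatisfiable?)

From constraints 1, 4, and 11, s = q = t = p, so s = p. But constraint 15 says s ≠ p. Contradiction.

Unsatisfiable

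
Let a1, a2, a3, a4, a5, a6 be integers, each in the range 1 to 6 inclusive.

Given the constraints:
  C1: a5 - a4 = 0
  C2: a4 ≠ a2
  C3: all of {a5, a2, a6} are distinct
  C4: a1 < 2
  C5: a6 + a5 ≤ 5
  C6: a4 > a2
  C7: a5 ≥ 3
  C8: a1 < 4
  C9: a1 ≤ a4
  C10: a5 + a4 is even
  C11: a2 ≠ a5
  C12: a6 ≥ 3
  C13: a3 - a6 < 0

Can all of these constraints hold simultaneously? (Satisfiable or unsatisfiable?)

From constraint 12: a6 ≥ 3. From constraint 7: a5 ≥ 3. Hence a6 + a5 ≥ 6. But constraint 5 requires a6 + a5 ≤ 5, and 5 < 6. Contradiction.

Unsatisfiable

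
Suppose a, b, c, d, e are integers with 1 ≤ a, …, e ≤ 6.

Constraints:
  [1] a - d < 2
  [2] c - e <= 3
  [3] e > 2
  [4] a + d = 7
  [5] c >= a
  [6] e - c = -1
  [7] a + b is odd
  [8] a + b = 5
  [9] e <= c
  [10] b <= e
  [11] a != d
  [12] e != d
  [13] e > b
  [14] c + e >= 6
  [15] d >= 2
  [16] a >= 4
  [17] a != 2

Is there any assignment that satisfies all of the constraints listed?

Satisfiable

Take a = 4, b = 1, c = 5, d = 3, e = 4. Then constraint 1: a - d = 1; constraint 2: c - e = 1, and every other listed constraint is also met.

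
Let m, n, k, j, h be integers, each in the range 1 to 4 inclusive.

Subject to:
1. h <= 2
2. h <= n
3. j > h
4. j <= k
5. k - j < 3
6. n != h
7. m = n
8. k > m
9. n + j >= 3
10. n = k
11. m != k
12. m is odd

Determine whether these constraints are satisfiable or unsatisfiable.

Unsatisfiable

From constraints 7 and 10, m = n = k, so m = k. But constraint 11 says m ≠ k. Contradiction.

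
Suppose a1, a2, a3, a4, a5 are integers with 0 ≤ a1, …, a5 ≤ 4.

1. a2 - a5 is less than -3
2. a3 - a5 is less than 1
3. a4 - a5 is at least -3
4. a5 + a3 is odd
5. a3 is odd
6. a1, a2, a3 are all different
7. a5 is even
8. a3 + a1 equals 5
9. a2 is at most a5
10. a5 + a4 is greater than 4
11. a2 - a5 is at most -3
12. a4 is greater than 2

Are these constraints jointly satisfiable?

Satisfiable

Take a1 = 2, a2 = 0, a3 = 3, a4 = 3, a5 = 4. Then constraint 1: a2 - a5 = -4; constraint 2: a3 - a5 = -1; constraint 3: a4 - a5 = -1, and every other listed constraint is also met.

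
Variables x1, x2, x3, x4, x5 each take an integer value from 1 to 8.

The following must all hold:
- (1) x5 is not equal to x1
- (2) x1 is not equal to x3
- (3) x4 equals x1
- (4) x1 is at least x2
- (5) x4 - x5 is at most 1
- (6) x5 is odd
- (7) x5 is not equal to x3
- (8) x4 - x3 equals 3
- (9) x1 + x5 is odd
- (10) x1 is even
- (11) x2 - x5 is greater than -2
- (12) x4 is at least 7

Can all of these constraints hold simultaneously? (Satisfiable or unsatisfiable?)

Take x1 = 8, x2 = 7, x3 = 5, x4 = 8, x5 = 7. Then constraint 5: x4 - x5 = 1; constraint 8: x4 - x3 = 3, and every other listed constraint is also met.

Satisfiable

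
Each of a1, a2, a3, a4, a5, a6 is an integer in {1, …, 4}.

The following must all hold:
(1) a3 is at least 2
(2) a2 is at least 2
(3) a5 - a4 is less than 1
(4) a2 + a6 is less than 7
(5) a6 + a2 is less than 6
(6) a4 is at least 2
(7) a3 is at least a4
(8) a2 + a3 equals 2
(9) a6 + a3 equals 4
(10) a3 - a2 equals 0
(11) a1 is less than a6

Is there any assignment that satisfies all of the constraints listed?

From constraint 2: a2 ≥ 2. From constraints 6 and 7: a3 ≥ a4 ≥ 2. Hence a2 + a3 ≥ 4. But constraint 8 requires a2 + a3 = 2, and 2 < 4. Contradiction.

Unsatisfiable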